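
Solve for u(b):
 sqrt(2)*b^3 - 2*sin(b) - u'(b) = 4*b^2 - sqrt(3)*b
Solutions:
 u(b) = C1 + sqrt(2)*b^4/4 - 4*b^3/3 + sqrt(3)*b^2/2 + 2*cos(b)


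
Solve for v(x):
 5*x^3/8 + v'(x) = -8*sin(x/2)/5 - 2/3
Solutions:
 v(x) = C1 - 5*x^4/32 - 2*x/3 + 16*cos(x/2)/5


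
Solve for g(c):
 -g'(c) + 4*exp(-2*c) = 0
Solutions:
 g(c) = C1 - 2*exp(-2*c)


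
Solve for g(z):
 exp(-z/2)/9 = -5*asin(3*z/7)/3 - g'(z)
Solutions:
 g(z) = C1 - 5*z*asin(3*z/7)/3 - 5*sqrt(49 - 9*z^2)/9 + 2*exp(-z/2)/9


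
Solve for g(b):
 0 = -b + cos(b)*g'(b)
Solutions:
 g(b) = C1 + Integral(b/cos(b), b)


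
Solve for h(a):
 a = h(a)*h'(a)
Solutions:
 h(a) = -sqrt(C1 + a^2)
 h(a) = sqrt(C1 + a^2)


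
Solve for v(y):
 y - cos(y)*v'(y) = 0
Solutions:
 v(y) = C1 + Integral(y/cos(y), y)


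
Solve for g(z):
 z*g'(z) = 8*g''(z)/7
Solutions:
 g(z) = C1 + C2*erfi(sqrt(7)*z/4)


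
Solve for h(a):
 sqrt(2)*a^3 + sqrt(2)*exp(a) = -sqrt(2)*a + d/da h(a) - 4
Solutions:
 h(a) = C1 + sqrt(2)*a^4/4 + sqrt(2)*a^2/2 + 4*a + sqrt(2)*exp(a)


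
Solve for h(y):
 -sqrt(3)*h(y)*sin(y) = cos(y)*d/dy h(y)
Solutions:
 h(y) = C1*cos(y)^(sqrt(3))


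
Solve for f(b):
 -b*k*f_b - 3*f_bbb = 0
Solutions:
 f(b) = C1 + Integral(C2*airyai(3^(2/3)*b*(-k)^(1/3)/3) + C3*airybi(3^(2/3)*b*(-k)^(1/3)/3), b)


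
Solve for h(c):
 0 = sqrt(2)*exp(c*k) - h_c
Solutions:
 h(c) = C1 + sqrt(2)*exp(c*k)/k


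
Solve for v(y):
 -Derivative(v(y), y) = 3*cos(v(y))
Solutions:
 v(y) = pi - asin((C1 + exp(6*y))/(C1 - exp(6*y)))
 v(y) = asin((C1 + exp(6*y))/(C1 - exp(6*y)))


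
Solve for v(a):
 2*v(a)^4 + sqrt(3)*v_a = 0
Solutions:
 v(a) = (-1 - sqrt(3)*I)*(1/(C1 + 2*sqrt(3)*a))^(1/3)/2
 v(a) = (-1 + sqrt(3)*I)*(1/(C1 + 2*sqrt(3)*a))^(1/3)/2
 v(a) = (1/(C1 + 2*sqrt(3)*a))^(1/3)


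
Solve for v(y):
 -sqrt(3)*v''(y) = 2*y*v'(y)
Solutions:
 v(y) = C1 + C2*erf(3^(3/4)*y/3)


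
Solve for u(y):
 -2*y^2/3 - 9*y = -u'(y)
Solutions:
 u(y) = C1 + 2*y^3/9 + 9*y^2/2


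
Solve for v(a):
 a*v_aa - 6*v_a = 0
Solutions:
 v(a) = C1 + C2*a^7


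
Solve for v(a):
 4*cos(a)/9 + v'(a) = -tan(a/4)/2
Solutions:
 v(a) = C1 + 2*log(cos(a/4)) - 4*sin(a)/9


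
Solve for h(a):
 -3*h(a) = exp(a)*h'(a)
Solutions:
 h(a) = C1*exp(3*exp(-a))


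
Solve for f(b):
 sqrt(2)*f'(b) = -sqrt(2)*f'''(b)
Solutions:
 f(b) = C1 + C2*sin(b) + C3*cos(b)


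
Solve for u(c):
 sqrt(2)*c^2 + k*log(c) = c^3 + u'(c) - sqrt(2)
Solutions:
 u(c) = C1 - c^4/4 + sqrt(2)*c^3/3 + c*k*log(c) - c*k + sqrt(2)*c


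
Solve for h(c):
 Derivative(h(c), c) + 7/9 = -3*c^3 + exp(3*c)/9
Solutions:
 h(c) = C1 - 3*c^4/4 - 7*c/9 + exp(3*c)/27


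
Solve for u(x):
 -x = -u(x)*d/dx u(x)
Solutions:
 u(x) = -sqrt(C1 + x^2)
 u(x) = sqrt(C1 + x^2)


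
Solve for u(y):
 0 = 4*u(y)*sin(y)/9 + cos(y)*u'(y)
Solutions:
 u(y) = C1*cos(y)^(4/9)


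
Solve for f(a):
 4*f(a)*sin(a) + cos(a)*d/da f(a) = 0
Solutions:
 f(a) = C1*cos(a)^4


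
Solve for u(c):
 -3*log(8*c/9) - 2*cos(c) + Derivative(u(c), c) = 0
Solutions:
 u(c) = C1 + 3*c*log(c) - 6*c*log(3) - 3*c + 9*c*log(2) + 2*sin(c)


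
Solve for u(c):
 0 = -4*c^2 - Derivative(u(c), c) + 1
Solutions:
 u(c) = C1 - 4*c^3/3 + c


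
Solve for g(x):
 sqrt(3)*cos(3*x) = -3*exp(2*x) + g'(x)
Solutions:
 g(x) = C1 + 3*exp(2*x)/2 + sqrt(3)*sin(3*x)/3


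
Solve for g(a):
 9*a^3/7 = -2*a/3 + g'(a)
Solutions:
 g(a) = C1 + 9*a^4/28 + a^2/3


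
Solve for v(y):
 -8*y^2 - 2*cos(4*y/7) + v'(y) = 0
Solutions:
 v(y) = C1 + 8*y^3/3 + 7*sin(4*y/7)/2


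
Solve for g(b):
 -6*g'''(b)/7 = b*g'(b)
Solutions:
 g(b) = C1 + Integral(C2*airyai(-6^(2/3)*7^(1/3)*b/6) + C3*airybi(-6^(2/3)*7^(1/3)*b/6), b)


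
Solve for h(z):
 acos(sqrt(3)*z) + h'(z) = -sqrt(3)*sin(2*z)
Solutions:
 h(z) = C1 - z*acos(sqrt(3)*z) + sqrt(3)*sqrt(1 - 3*z^2)/3 + sqrt(3)*cos(2*z)/2


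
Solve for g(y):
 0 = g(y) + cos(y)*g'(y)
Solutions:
 g(y) = C1*sqrt(sin(y) - 1)/sqrt(sin(y) + 1)


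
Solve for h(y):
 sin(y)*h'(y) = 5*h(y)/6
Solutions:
 h(y) = C1*(cos(y) - 1)^(5/12)/(cos(y) + 1)^(5/12)


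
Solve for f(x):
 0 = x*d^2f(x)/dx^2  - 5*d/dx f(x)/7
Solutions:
 f(x) = C1 + C2*x^(12/7)


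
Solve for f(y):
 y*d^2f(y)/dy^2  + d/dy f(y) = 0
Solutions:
 f(y) = C1 + C2*log(y)


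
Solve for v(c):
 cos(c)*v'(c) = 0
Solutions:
 v(c) = C1


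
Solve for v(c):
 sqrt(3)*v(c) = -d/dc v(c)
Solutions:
 v(c) = C1*exp(-sqrt(3)*c)


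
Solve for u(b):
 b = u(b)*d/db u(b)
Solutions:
 u(b) = -sqrt(C1 + b^2)
 u(b) = sqrt(C1 + b^2)


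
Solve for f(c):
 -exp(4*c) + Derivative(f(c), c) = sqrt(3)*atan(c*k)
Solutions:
 f(c) = C1 + sqrt(3)*Piecewise((c*atan(c*k) - log(c^2*k^2 + 1)/(2*k), Ne(k, 0)), (0, True)) + exp(4*c)/4


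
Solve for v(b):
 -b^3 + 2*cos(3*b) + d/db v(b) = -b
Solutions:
 v(b) = C1 + b^4/4 - b^2/2 - 2*sin(3*b)/3


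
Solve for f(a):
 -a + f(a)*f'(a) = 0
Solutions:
 f(a) = -sqrt(C1 + a^2)
 f(a) = sqrt(C1 + a^2)


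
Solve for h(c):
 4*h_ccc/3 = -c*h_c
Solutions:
 h(c) = C1 + Integral(C2*airyai(-6^(1/3)*c/2) + C3*airybi(-6^(1/3)*c/2), c)


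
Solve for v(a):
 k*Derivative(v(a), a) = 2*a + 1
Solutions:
 v(a) = C1 + a^2/k + a/k


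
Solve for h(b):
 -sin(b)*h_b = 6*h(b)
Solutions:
 h(b) = C1*(cos(b)^3 + 3*cos(b)^2 + 3*cos(b) + 1)/(cos(b)^3 - 3*cos(b)^2 + 3*cos(b) - 1)


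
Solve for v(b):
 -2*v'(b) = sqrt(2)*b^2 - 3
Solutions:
 v(b) = C1 - sqrt(2)*b^3/6 + 3*b/2


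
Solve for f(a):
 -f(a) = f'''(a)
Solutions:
 f(a) = C3*exp(-a) + (C1*sin(sqrt(3)*a/2) + C2*cos(sqrt(3)*a/2))*exp(a/2)


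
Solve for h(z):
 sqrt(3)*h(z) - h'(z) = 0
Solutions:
 h(z) = C1*exp(sqrt(3)*z)


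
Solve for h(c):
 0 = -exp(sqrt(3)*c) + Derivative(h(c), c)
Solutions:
 h(c) = C1 + sqrt(3)*exp(sqrt(3)*c)/3


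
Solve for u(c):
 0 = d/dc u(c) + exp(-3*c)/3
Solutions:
 u(c) = C1 + exp(-3*c)/9


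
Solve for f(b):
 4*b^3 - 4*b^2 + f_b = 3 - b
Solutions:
 f(b) = C1 - b^4 + 4*b^3/3 - b^2/2 + 3*b


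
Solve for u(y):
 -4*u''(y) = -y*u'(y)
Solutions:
 u(y) = C1 + C2*erfi(sqrt(2)*y/4)


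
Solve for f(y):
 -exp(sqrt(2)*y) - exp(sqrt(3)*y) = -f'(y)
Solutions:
 f(y) = C1 + sqrt(2)*exp(sqrt(2)*y)/2 + sqrt(3)*exp(sqrt(3)*y)/3


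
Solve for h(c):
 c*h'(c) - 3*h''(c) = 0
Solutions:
 h(c) = C1 + C2*erfi(sqrt(6)*c/6)


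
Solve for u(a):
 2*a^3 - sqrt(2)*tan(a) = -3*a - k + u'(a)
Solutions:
 u(a) = C1 + a^4/2 + 3*a^2/2 + a*k + sqrt(2)*log(cos(a))


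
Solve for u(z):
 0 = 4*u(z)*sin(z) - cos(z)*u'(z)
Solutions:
 u(z) = C1/cos(z)^4


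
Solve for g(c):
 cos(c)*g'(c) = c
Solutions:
 g(c) = C1 + Integral(c/cos(c), c)


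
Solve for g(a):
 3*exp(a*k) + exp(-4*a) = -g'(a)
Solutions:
 g(a) = C1 + exp(-4*a)/4 - 3*exp(a*k)/k


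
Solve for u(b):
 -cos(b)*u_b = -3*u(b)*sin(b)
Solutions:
 u(b) = C1/cos(b)^3


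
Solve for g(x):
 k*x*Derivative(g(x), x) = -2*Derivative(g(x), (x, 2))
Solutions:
 g(x) = Piecewise((-sqrt(pi)*C1*erf(sqrt(k)*x/2)/sqrt(k) - C2, (k > 0) | (k < 0)), (-C1*x - C2, True))


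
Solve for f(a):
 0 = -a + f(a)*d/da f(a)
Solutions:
 f(a) = -sqrt(C1 + a^2)
 f(a) = sqrt(C1 + a^2)


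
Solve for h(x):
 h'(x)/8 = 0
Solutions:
 h(x) = C1


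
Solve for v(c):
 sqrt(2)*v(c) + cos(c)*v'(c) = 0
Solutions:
 v(c) = C1*(sin(c) - 1)^(sqrt(2)/2)/(sin(c) + 1)^(sqrt(2)/2)


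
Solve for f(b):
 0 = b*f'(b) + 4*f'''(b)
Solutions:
 f(b) = C1 + Integral(C2*airyai(-2^(1/3)*b/2) + C3*airybi(-2^(1/3)*b/2), b)


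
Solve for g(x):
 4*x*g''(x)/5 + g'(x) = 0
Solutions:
 g(x) = C1 + C2/x^(1/4)


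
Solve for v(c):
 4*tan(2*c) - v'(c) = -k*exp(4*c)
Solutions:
 v(c) = C1 + k*exp(4*c)/4 - 2*log(cos(2*c))


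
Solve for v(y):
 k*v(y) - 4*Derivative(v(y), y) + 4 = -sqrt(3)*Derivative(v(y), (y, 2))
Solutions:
 v(y) = C1*exp(sqrt(3)*y*(2 - sqrt(-sqrt(3)*k + 4))/3) + C2*exp(sqrt(3)*y*(sqrt(-sqrt(3)*k + 4) + 2)/3) - 4/k


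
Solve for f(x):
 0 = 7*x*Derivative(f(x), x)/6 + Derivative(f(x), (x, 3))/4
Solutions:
 f(x) = C1 + Integral(C2*airyai(-14^(1/3)*3^(2/3)*x/3) + C3*airybi(-14^(1/3)*3^(2/3)*x/3), x)


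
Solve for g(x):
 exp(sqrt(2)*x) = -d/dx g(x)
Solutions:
 g(x) = C1 - sqrt(2)*exp(sqrt(2)*x)/2


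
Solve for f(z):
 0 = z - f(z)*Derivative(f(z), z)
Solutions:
 f(z) = -sqrt(C1 + z^2)
 f(z) = sqrt(C1 + z^2)


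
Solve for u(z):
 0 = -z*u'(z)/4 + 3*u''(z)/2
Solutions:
 u(z) = C1 + C2*erfi(sqrt(3)*z/6)


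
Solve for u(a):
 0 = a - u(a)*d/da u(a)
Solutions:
 u(a) = -sqrt(C1 + a^2)
 u(a) = sqrt(C1 + a^2)


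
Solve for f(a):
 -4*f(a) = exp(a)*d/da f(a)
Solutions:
 f(a) = C1*exp(4*exp(-a))


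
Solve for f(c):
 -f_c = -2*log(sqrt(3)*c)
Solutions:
 f(c) = C1 + 2*c*log(c) - 2*c + c*log(3)


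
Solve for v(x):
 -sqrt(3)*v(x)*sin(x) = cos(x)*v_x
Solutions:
 v(x) = C1*cos(x)^(sqrt(3))


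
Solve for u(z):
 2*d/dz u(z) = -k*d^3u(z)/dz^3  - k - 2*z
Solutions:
 u(z) = C1 + C2*exp(-sqrt(2)*z*sqrt(-1/k)) + C3*exp(sqrt(2)*z*sqrt(-1/k)) - k*z/2 - z^2/2


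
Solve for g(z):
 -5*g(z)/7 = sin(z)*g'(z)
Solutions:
 g(z) = C1*(cos(z) + 1)^(5/14)/(cos(z) - 1)^(5/14)


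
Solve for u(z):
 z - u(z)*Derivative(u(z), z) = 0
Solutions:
 u(z) = -sqrt(C1 + z^2)
 u(z) = sqrt(C1 + z^2)


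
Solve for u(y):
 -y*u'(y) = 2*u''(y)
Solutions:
 u(y) = C1 + C2*erf(y/2)


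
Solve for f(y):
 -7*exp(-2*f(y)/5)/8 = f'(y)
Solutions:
 f(y) = 5*log(-sqrt(C1 - 7*y)) - 5*log(10) + 5*log(5)/2
 f(y) = 5*log(C1 - 7*y)/2 - 5*log(10) + 5*log(5)/2


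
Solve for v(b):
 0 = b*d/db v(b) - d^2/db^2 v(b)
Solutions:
 v(b) = C1 + C2*erfi(sqrt(2)*b/2)


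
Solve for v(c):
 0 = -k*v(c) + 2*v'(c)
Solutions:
 v(c) = C1*exp(c*k/2)


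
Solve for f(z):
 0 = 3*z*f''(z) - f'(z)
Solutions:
 f(z) = C1 + C2*z^(4/3)


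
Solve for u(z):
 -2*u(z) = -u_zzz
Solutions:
 u(z) = C3*exp(2^(1/3)*z) + (C1*sin(2^(1/3)*sqrt(3)*z/2) + C2*cos(2^(1/3)*sqrt(3)*z/2))*exp(-2^(1/3)*z/2)


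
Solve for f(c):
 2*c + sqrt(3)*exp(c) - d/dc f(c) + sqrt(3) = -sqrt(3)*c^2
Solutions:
 f(c) = C1 + sqrt(3)*c^3/3 + c^2 + sqrt(3)*c + sqrt(3)*exp(c)


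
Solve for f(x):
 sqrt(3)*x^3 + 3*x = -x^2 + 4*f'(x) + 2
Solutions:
 f(x) = C1 + sqrt(3)*x^4/16 + x^3/12 + 3*x^2/8 - x/2


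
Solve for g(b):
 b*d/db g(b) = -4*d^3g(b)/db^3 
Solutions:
 g(b) = C1 + Integral(C2*airyai(-2^(1/3)*b/2) + C3*airybi(-2^(1/3)*b/2), b)


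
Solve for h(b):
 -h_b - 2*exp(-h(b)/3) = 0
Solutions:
 h(b) = 3*log(C1 - 2*b/3)


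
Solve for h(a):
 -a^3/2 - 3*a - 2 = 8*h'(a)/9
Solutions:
 h(a) = C1 - 9*a^4/64 - 27*a^2/16 - 9*a/4


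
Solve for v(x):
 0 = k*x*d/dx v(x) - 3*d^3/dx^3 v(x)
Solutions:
 v(x) = C1 + Integral(C2*airyai(3^(2/3)*k^(1/3)*x/3) + C3*airybi(3^(2/3)*k^(1/3)*x/3), x)


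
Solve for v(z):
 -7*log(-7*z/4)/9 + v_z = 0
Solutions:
 v(z) = C1 + 7*z*log(-z)/9 + 7*z*(-2*log(2) - 1 + log(7))/9


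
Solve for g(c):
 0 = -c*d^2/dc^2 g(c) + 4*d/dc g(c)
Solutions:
 g(c) = C1 + C2*c^5


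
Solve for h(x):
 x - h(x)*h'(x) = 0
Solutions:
 h(x) = -sqrt(C1 + x^2)
 h(x) = sqrt(C1 + x^2)


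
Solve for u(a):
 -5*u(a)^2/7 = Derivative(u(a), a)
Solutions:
 u(a) = 7/(C1 + 5*a)


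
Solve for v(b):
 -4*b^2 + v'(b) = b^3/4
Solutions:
 v(b) = C1 + b^4/16 + 4*b^3/3


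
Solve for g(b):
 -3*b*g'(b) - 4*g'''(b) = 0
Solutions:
 g(b) = C1 + Integral(C2*airyai(-6^(1/3)*b/2) + C3*airybi(-6^(1/3)*b/2), b)


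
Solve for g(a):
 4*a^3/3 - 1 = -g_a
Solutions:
 g(a) = C1 - a^4/3 + a


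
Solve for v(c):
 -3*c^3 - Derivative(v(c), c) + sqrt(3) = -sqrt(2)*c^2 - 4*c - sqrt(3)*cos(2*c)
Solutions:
 v(c) = C1 - 3*c^4/4 + sqrt(2)*c^3/3 + 2*c^2 + sqrt(3)*(c + sin(c)*cos(c))


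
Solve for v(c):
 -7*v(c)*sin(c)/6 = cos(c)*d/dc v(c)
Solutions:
 v(c) = C1*cos(c)^(7/6)


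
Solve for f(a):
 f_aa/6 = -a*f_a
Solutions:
 f(a) = C1 + C2*erf(sqrt(3)*a)


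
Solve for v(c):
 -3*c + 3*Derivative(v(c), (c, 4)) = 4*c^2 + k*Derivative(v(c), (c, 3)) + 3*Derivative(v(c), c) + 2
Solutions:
 v(c) = C1 + C2*exp(c*(-2*2^(1/3)*k^2/(-2*k^3 + sqrt(-4*k^6 + (2*k^3 + 729)^2) - 729)^(1/3) + 2*k - 2^(2/3)*(-2*k^3 + sqrt(-4*k^6 + (2*k^3 + 729)^2) - 729)^(1/3))/18) + C3*exp(c*(-8*2^(1/3)*k^2/((-1 + sqrt(3)*I)*(-2*k^3 + sqrt(-4*k^6 + (2*k^3 + 729)^2) - 729)^(1/3)) + 4*k + 2^(2/3)*(-2*k^3 + sqrt(-4*k^6 + (2*k^3 + 729)^2) - 729)^(1/3) - 2^(2/3)*sqrt(3)*I*(-2*k^3 + sqrt(-4*k^6 + (2*k^3 + 729)^2) - 729)^(1/3))/36) + C4*exp(c*(8*2^(1/3)*k^2/((1 + sqrt(3)*I)*(-2*k^3 + sqrt(-4*k^6 + (2*k^3 + 729)^2) - 729)^(1/3)) + 4*k + 2^(2/3)*(-2*k^3 + sqrt(-4*k^6 + (2*k^3 + 729)^2) - 729)^(1/3) + 2^(2/3)*sqrt(3)*I*(-2*k^3 + sqrt(-4*k^6 + (2*k^3 + 729)^2) - 729)^(1/3))/36) - 4*c^3/9 - c^2/2 + 8*c*k/9 - 2*c/3


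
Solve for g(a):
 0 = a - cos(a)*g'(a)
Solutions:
 g(a) = C1 + Integral(a/cos(a), a)


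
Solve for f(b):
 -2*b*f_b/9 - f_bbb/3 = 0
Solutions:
 f(b) = C1 + Integral(C2*airyai(-2^(1/3)*3^(2/3)*b/3) + C3*airybi(-2^(1/3)*3^(2/3)*b/3), b)


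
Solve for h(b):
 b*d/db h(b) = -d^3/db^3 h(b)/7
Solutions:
 h(b) = C1 + Integral(C2*airyai(-7^(1/3)*b) + C3*airybi(-7^(1/3)*b), b)


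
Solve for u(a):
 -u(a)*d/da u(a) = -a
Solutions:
 u(a) = -sqrt(C1 + a^2)
 u(a) = sqrt(C1 + a^2)


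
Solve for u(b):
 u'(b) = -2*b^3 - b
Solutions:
 u(b) = C1 - b^4/2 - b^2/2


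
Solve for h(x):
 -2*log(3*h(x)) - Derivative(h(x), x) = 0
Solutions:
 Integral(1/(log(_y) + log(3)), (_y, h(x)))/2 = C1 - x


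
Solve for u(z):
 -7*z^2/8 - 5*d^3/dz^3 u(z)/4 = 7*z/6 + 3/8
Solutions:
 u(z) = C1 + C2*z + C3*z^2 - 7*z^5/600 - 7*z^4/180 - z^3/20


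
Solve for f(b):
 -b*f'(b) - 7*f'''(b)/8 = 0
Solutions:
 f(b) = C1 + Integral(C2*airyai(-2*7^(2/3)*b/7) + C3*airybi(-2*7^(2/3)*b/7), b)


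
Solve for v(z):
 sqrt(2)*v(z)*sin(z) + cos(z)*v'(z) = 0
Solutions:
 v(z) = C1*cos(z)^(sqrt(2))


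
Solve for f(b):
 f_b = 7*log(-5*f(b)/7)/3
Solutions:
 -3*Integral(1/(log(-_y) - log(7) + log(5)), (_y, f(b)))/7 = C1 - b


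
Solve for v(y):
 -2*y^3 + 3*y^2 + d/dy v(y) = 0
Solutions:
 v(y) = C1 + y^4/2 - y^3


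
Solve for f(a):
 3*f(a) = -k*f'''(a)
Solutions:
 f(a) = C1*exp(3^(1/3)*a*(-1/k)^(1/3)) + C2*exp(a*(-1/k)^(1/3)*(-3^(1/3) + 3^(5/6)*I)/2) + C3*exp(-a*(-1/k)^(1/3)*(3^(1/3) + 3^(5/6)*I)/2)


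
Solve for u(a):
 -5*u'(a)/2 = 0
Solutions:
 u(a) = C1


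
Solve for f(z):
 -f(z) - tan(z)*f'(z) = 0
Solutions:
 f(z) = C1/sin(z)


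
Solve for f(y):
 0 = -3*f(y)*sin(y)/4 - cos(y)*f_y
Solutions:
 f(y) = C1*cos(y)^(3/4)


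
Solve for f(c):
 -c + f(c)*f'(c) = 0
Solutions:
 f(c) = -sqrt(C1 + c^2)
 f(c) = sqrt(C1 + c^2)


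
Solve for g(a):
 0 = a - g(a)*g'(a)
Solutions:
 g(a) = -sqrt(C1 + a^2)
 g(a) = sqrt(C1 + a^2)


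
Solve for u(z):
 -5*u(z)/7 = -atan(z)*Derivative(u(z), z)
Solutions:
 u(z) = C1*exp(5*Integral(1/atan(z), z)/7)


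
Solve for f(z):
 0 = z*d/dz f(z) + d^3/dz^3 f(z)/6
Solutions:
 f(z) = C1 + Integral(C2*airyai(-6^(1/3)*z) + C3*airybi(-6^(1/3)*z), z)


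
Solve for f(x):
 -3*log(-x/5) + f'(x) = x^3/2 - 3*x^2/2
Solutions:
 f(x) = C1 + x^4/8 - x^3/2 + 3*x*log(-x) + 3*x*(-log(5) - 1)


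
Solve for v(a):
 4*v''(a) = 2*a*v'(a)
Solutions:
 v(a) = C1 + C2*erfi(a/2)


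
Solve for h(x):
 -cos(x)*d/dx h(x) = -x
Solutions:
 h(x) = C1 + Integral(x/cos(x), x)


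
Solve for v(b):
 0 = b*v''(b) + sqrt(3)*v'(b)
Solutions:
 v(b) = C1 + C2*b^(1 - sqrt(3))


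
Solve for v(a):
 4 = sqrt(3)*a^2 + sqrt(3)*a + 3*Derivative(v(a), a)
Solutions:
 v(a) = C1 - sqrt(3)*a^3/9 - sqrt(3)*a^2/6 + 4*a/3


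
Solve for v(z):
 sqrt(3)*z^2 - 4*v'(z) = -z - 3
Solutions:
 v(z) = C1 + sqrt(3)*z^3/12 + z^2/8 + 3*z/4


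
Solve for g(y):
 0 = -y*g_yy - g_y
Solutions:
 g(y) = C1 + C2*log(y)


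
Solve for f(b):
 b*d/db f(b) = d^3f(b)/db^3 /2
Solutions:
 f(b) = C1 + Integral(C2*airyai(2^(1/3)*b) + C3*airybi(2^(1/3)*b), b)


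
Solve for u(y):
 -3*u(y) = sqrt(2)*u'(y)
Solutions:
 u(y) = C1*exp(-3*sqrt(2)*y/2)


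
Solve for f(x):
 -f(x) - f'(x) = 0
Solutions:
 f(x) = C1*exp(-x)


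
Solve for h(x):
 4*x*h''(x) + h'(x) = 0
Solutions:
 h(x) = C1 + C2*x^(3/4)


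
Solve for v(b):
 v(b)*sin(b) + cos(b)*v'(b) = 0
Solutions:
 v(b) = C1*cos(b)


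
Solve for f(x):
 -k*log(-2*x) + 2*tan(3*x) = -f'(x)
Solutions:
 f(x) = C1 + k*x*(log(-x) - 1) + k*x*log(2) + 2*log(cos(3*x))/3


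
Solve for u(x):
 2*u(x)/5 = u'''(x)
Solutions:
 u(x) = C3*exp(2^(1/3)*5^(2/3)*x/5) + (C1*sin(2^(1/3)*sqrt(3)*5^(2/3)*x/10) + C2*cos(2^(1/3)*sqrt(3)*5^(2/3)*x/10))*exp(-2^(1/3)*5^(2/3)*x/10)


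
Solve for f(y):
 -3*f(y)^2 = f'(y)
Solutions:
 f(y) = 1/(C1 + 3*y)


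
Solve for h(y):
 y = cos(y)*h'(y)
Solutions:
 h(y) = C1 + Integral(y/cos(y), y)


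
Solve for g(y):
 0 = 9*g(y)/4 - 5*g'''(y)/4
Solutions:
 g(y) = C3*exp(15^(2/3)*y/5) + (C1*sin(3*3^(1/6)*5^(2/3)*y/10) + C2*cos(3*3^(1/6)*5^(2/3)*y/10))*exp(-15^(2/3)*y/10)


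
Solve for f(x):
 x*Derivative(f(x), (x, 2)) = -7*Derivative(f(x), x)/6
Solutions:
 f(x) = C1 + C2/x^(1/6)


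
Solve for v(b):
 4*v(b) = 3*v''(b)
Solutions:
 v(b) = C1*exp(-2*sqrt(3)*b/3) + C2*exp(2*sqrt(3)*b/3)


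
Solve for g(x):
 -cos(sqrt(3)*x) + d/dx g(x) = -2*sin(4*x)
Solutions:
 g(x) = C1 + sqrt(3)*sin(sqrt(3)*x)/3 + cos(4*x)/2


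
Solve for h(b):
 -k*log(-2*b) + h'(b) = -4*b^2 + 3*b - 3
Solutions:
 h(b) = C1 - 4*b^3/3 + 3*b^2/2 + b*k*log(-b) + b*(-k + k*log(2) - 3)


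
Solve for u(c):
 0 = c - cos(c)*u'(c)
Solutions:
 u(c) = C1 + Integral(c/cos(c), c)


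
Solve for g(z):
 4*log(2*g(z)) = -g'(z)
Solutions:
 Integral(1/(log(_y) + log(2)), (_y, g(z)))/4 = C1 - z


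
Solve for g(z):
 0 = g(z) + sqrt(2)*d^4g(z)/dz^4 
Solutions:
 g(z) = (C1*sin(2^(3/8)*z/2) + C2*cos(2^(3/8)*z/2))*exp(-2^(3/8)*z/2) + (C3*sin(2^(3/8)*z/2) + C4*cos(2^(3/8)*z/2))*exp(2^(3/8)*z/2)


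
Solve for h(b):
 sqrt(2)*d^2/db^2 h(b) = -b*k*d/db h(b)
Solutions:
 h(b) = Piecewise((-2^(3/4)*sqrt(pi)*C1*erf(2^(1/4)*b*sqrt(k)/2)/(2*sqrt(k)) - C2, (k > 0) | (k < 0)), (-C1*b - C2, True))


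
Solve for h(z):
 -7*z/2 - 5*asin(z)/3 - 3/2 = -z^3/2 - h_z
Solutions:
 h(z) = C1 - z^4/8 + 7*z^2/4 + 5*z*asin(z)/3 + 3*z/2 + 5*sqrt(1 - z^2)/3


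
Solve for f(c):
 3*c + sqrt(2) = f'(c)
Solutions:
 f(c) = C1 + 3*c^2/2 + sqrt(2)*c


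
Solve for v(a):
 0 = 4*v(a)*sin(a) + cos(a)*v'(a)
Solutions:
 v(a) = C1*cos(a)^4


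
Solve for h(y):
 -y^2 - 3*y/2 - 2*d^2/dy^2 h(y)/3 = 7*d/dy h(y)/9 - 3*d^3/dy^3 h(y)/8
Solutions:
 h(y) = C1 + C2*exp(2*y*(4 - sqrt(58))/9) + C3*exp(2*y*(4 + sqrt(58))/9) - 3*y^3/7 + 27*y^2/196 - 2025*y/1372


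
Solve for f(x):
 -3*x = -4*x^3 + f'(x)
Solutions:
 f(x) = C1 + x^4 - 3*x^2/2


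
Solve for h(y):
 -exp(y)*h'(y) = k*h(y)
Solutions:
 h(y) = C1*exp(k*exp(-y))


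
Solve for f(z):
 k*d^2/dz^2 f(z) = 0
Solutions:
 f(z) = C1 + C2*z


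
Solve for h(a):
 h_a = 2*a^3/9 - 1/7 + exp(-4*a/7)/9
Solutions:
 h(a) = C1 + a^4/18 - a/7 - 7*exp(-4*a/7)/36


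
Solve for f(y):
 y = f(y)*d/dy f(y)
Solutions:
 f(y) = -sqrt(C1 + y^2)
 f(y) = sqrt(C1 + y^2)


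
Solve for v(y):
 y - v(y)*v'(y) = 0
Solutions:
 v(y) = -sqrt(C1 + y^2)
 v(y) = sqrt(C1 + y^2)


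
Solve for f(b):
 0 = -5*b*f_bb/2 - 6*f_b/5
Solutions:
 f(b) = C1 + C2*b^(13/25)


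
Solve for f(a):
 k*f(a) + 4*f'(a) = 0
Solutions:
 f(a) = C1*exp(-a*k/4)


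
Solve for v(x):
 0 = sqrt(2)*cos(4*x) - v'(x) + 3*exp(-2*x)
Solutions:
 v(x) = C1 + sqrt(2)*sin(4*x)/4 - 3*exp(-2*x)/2


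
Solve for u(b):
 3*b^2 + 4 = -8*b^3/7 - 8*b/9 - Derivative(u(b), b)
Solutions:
 u(b) = C1 - 2*b^4/7 - b^3 - 4*b^2/9 - 4*b


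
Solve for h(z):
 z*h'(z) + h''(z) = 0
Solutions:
 h(z) = C1 + C2*erf(sqrt(2)*z/2)


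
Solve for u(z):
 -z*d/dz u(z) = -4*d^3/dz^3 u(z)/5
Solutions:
 u(z) = C1 + Integral(C2*airyai(10^(1/3)*z/2) + C3*airybi(10^(1/3)*z/2), z)


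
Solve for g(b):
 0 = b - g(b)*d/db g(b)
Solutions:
 g(b) = -sqrt(C1 + b^2)
 g(b) = sqrt(C1 + b^2)


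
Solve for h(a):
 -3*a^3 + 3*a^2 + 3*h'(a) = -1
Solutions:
 h(a) = C1 + a^4/4 - a^3/3 - a/3


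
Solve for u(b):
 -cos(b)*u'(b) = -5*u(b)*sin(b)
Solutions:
 u(b) = C1/cos(b)^5


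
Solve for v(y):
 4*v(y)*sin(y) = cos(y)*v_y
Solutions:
 v(y) = C1/cos(y)^4


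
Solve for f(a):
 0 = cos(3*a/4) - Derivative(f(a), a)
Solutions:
 f(a) = C1 + 4*sin(3*a/4)/3


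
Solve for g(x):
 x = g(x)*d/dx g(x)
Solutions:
 g(x) = -sqrt(C1 + x^2)
 g(x) = sqrt(C1 + x^2)


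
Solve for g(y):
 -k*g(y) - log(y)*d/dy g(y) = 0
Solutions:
 g(y) = C1*exp(-k*li(y))


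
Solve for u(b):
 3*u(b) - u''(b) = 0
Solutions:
 u(b) = C1*exp(-sqrt(3)*b) + C2*exp(sqrt(3)*b)


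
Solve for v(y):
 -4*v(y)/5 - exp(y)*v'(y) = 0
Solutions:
 v(y) = C1*exp(4*exp(-y)/5)


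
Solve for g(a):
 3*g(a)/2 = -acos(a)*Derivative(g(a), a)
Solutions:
 g(a) = C1*exp(-3*Integral(1/acos(a), a)/2)


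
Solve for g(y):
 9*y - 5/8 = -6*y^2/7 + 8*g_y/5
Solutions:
 g(y) = C1 + 5*y^3/28 + 45*y^2/16 - 25*y/64


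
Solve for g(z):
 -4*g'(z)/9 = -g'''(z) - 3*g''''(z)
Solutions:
 g(z) = C1 + C2*exp(-z*((6*sqrt(78) + 53)^(-1/3) + 2 + (6*sqrt(78) + 53)^(1/3))/18)*sin(sqrt(3)*z*(-(6*sqrt(78) + 53)^(1/3) + (6*sqrt(78) + 53)^(-1/3))/18) + C3*exp(-z*((6*sqrt(78) + 53)^(-1/3) + 2 + (6*sqrt(78) + 53)^(1/3))/18)*cos(sqrt(3)*z*(-(6*sqrt(78) + 53)^(1/3) + (6*sqrt(78) + 53)^(-1/3))/18) + C4*exp(z*(-1 + (6*sqrt(78) + 53)^(-1/3) + (6*sqrt(78) + 53)^(1/3))/9)


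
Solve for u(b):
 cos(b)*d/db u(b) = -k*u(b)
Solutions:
 u(b) = C1*exp(k*(log(sin(b) - 1) - log(sin(b) + 1))/2)


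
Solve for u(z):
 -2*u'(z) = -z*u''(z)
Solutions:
 u(z) = C1 + C2*z^3


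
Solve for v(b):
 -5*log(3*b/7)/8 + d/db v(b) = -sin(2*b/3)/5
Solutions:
 v(b) = C1 + 5*b*log(b)/8 - 5*b*log(7)/8 - 5*b/8 + 5*b*log(3)/8 + 3*cos(2*b/3)/10


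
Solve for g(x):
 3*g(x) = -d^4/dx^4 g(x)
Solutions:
 g(x) = (C1*sin(sqrt(2)*3^(1/4)*x/2) + C2*cos(sqrt(2)*3^(1/4)*x/2))*exp(-sqrt(2)*3^(1/4)*x/2) + (C3*sin(sqrt(2)*3^(1/4)*x/2) + C4*cos(sqrt(2)*3^(1/4)*x/2))*exp(sqrt(2)*3^(1/4)*x/2)


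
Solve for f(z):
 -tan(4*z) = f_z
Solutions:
 f(z) = C1 + log(cos(4*z))/4


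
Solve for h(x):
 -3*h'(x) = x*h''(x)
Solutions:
 h(x) = C1 + C2/x^2


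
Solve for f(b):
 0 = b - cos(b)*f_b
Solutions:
 f(b) = C1 + Integral(b/cos(b), b)


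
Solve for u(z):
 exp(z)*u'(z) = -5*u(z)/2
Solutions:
 u(z) = C1*exp(5*exp(-z)/2)


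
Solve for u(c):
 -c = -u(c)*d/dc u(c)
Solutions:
 u(c) = -sqrt(C1 + c^2)
 u(c) = sqrt(C1 + c^2)


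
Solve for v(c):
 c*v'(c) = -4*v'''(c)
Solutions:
 v(c) = C1 + Integral(C2*airyai(-2^(1/3)*c/2) + C3*airybi(-2^(1/3)*c/2), c)


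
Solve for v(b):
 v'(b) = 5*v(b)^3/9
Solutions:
 v(b) = -3*sqrt(2)*sqrt(-1/(C1 + 5*b))/2
 v(b) = 3*sqrt(2)*sqrt(-1/(C1 + 5*b))/2


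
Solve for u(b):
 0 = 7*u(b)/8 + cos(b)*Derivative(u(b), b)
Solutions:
 u(b) = C1*(sin(b) - 1)^(7/16)/(sin(b) + 1)^(7/16)


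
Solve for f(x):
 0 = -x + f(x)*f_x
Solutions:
 f(x) = -sqrt(C1 + x^2)
 f(x) = sqrt(C1 + x^2)


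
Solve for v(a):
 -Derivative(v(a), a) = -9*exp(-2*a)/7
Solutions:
 v(a) = C1 - 9*exp(-2*a)/14


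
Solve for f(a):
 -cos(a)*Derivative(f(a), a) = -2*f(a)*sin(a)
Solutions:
 f(a) = C1/cos(a)^2


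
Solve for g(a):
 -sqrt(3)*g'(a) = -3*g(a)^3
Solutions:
 g(a) = -sqrt(2)*sqrt(-1/(C1 + sqrt(3)*a))/2
 g(a) = sqrt(2)*sqrt(-1/(C1 + sqrt(3)*a))/2


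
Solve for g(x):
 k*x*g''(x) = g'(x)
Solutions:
 g(x) = C1 + x^(((re(k) + 1)*re(k) + im(k)^2)/(re(k)^2 + im(k)^2))*(C2*sin(log(x)*Abs(im(k))/(re(k)^2 + im(k)^2)) + C3*cos(log(x)*im(k)/(re(k)^2 + im(k)^2)))


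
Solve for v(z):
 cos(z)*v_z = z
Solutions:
 v(z) = C1 + Integral(z/cos(z), z)


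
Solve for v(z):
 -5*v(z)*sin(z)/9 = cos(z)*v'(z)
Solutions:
 v(z) = C1*cos(z)^(5/9)


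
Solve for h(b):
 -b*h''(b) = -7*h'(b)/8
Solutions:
 h(b) = C1 + C2*b^(15/8)


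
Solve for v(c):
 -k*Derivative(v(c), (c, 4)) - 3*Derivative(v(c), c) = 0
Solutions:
 v(c) = C1 + C2*exp(3^(1/3)*c*(-1/k)^(1/3)) + C3*exp(c*(-1/k)^(1/3)*(-3^(1/3) + 3^(5/6)*I)/2) + C4*exp(-c*(-1/k)^(1/3)*(3^(1/3) + 3^(5/6)*I)/2)


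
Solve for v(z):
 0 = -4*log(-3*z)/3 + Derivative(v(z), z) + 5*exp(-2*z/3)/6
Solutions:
 v(z) = C1 + 4*z*log(-z)/3 + 4*z*(-1 + log(3))/3 + 5*exp(-2*z/3)/4


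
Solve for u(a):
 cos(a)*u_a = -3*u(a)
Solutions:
 u(a) = C1*(sin(a) - 1)^(3/2)/(sin(a) + 1)^(3/2)


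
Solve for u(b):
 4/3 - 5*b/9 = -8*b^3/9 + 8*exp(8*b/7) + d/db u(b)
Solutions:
 u(b) = C1 + 2*b^4/9 - 5*b^2/18 + 4*b/3 - 7*exp(8*b/7)


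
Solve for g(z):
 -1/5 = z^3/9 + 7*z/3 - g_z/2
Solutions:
 g(z) = C1 + z^4/18 + 7*z^2/3 + 2*z/5


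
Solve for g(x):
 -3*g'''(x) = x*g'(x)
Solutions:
 g(x) = C1 + Integral(C2*airyai(-3^(2/3)*x/3) + C3*airybi(-3^(2/3)*x/3), x)


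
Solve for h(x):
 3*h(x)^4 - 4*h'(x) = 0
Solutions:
 h(x) = 2^(2/3)*(-1/(C1 + 9*x))^(1/3)
 h(x) = (-1/(C1 + 3*x))^(1/3)*(-6^(2/3) - 3*2^(2/3)*3^(1/6)*I)/6
 h(x) = (-1/(C1 + 3*x))^(1/3)*(-6^(2/3) + 3*2^(2/3)*3^(1/6)*I)/6


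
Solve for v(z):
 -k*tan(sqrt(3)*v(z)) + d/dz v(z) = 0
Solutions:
 v(z) = sqrt(3)*(pi - asin(C1*exp(sqrt(3)*k*z)))/3
 v(z) = sqrt(3)*asin(C1*exp(sqrt(3)*k*z))/3


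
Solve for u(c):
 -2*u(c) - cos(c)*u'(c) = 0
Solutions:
 u(c) = C1*(sin(c) - 1)/(sin(c) + 1)


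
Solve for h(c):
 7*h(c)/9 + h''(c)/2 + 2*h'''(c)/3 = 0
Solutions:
 h(c) = C1*exp(c*(-6 + 3*3^(1/3)/(4*sqrt(826) + 115)^(1/3) + 3^(2/3)*(4*sqrt(826) + 115)^(1/3))/24)*sin(3^(1/6)*c*(-(4*sqrt(826) + 115)^(1/3) + 3^(2/3)/(4*sqrt(826) + 115)^(1/3))/8) + C2*exp(c*(-6 + 3*3^(1/3)/(4*sqrt(826) + 115)^(1/3) + 3^(2/3)*(4*sqrt(826) + 115)^(1/3))/24)*cos(3^(1/6)*c*(-(4*sqrt(826) + 115)^(1/3) + 3^(2/3)/(4*sqrt(826) + 115)^(1/3))/8) + C3*exp(-c*(3*3^(1/3)/(4*sqrt(826) + 115)^(1/3) + 3 + 3^(2/3)*(4*sqrt(826) + 115)^(1/3))/12)


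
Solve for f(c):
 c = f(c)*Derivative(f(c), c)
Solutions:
 f(c) = -sqrt(C1 + c^2)
 f(c) = sqrt(C1 + c^2)


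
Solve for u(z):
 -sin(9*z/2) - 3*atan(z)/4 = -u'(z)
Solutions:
 u(z) = C1 + 3*z*atan(z)/4 - 3*log(z^2 + 1)/8 - 2*cos(9*z/2)/9


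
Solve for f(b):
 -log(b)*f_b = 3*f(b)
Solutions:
 f(b) = C1*exp(-3*li(b))


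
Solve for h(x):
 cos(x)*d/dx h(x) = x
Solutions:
 h(x) = C1 + Integral(x/cos(x), x)


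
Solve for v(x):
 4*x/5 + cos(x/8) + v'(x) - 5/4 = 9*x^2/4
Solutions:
 v(x) = C1 + 3*x^3/4 - 2*x^2/5 + 5*x/4 - 8*sin(x/8)


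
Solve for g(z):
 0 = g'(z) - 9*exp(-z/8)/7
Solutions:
 g(z) = C1 - 72*exp(-z/8)/7


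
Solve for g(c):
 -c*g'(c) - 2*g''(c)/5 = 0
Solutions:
 g(c) = C1 + C2*erf(sqrt(5)*c/2)


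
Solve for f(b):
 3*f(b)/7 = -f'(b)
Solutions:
 f(b) = C1*exp(-3*b/7)


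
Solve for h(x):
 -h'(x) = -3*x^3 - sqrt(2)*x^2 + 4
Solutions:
 h(x) = C1 + 3*x^4/4 + sqrt(2)*x^3/3 - 4*x


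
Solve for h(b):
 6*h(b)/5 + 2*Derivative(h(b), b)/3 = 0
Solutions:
 h(b) = C1*exp(-9*b/5)


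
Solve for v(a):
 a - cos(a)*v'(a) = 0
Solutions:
 v(a) = C1 + Integral(a/cos(a), a)


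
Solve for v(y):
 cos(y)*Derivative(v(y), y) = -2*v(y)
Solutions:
 v(y) = C1*(sin(y) - 1)/(sin(y) + 1)


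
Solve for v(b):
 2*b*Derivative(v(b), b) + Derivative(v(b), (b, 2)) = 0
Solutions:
 v(b) = C1 + C2*erf(b)


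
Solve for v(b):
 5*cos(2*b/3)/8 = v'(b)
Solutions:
 v(b) = C1 + 15*sin(2*b/3)/16


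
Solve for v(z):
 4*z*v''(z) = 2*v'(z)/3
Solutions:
 v(z) = C1 + C2*z^(7/6)


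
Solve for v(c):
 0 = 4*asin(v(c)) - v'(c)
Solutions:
 Integral(1/asin(_y), (_y, v(c))) = C1 + 4*c


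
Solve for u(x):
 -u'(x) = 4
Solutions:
 u(x) = C1 - 4*x


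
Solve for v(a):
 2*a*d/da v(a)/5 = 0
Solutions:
 v(a) = C1


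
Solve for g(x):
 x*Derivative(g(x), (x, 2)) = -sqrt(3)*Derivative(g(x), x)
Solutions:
 g(x) = C1 + C2*x^(1 - sqrt(3))


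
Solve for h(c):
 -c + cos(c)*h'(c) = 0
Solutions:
 h(c) = C1 + Integral(c/cos(c), c)


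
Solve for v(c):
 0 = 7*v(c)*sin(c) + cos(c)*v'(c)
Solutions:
 v(c) = C1*cos(c)^7


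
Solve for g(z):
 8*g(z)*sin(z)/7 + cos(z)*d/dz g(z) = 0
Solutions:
 g(z) = C1*cos(z)^(8/7)


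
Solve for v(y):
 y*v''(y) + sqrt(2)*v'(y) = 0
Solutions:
 v(y) = C1 + C2*y^(1 - sqrt(2))


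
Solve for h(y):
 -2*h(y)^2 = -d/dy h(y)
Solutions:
 h(y) = -1/(C1 + 2*y)


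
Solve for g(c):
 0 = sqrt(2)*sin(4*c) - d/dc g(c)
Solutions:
 g(c) = C1 - sqrt(2)*cos(4*c)/4


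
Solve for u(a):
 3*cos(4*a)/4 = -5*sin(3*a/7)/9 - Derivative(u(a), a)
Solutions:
 u(a) = C1 - 3*sin(4*a)/16 + 35*cos(3*a/7)/27


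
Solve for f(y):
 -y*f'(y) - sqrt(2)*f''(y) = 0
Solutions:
 f(y) = C1 + C2*erf(2^(1/4)*y/2)


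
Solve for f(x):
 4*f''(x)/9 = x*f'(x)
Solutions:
 f(x) = C1 + C2*erfi(3*sqrt(2)*x/4)


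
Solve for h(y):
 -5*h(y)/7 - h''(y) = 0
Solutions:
 h(y) = C1*sin(sqrt(35)*y/7) + C2*cos(sqrt(35)*y/7)


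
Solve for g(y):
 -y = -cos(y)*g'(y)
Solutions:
 g(y) = C1 + Integral(y/cos(y), y)


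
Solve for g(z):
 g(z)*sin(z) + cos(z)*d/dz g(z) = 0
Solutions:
 g(z) = C1*cos(z)


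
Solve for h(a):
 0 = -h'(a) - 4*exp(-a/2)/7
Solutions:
 h(a) = C1 + 8*exp(-a/2)/7


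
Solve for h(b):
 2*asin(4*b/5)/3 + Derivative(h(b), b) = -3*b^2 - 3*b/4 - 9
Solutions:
 h(b) = C1 - b^3 - 3*b^2/8 - 2*b*asin(4*b/5)/3 - 9*b - sqrt(25 - 16*b^2)/6


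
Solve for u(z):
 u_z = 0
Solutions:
 u(z) = C1


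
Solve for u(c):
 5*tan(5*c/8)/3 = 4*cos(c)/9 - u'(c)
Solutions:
 u(c) = C1 + 8*log(cos(5*c/8))/3 + 4*sin(c)/9


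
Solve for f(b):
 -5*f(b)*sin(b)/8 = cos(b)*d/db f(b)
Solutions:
 f(b) = C1*cos(b)^(5/8)


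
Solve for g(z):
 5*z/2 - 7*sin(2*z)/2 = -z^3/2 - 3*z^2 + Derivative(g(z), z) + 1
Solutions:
 g(z) = C1 + z^4/8 + z^3 + 5*z^2/4 - z + 7*cos(2*z)/4


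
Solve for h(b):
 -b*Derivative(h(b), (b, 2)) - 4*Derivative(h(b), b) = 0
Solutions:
 h(b) = C1 + C2/b^3


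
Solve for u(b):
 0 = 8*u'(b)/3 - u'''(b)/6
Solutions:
 u(b) = C1 + C2*exp(-4*b) + C3*exp(4*b)


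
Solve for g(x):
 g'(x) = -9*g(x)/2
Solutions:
 g(x) = C1*exp(-9*x/2)


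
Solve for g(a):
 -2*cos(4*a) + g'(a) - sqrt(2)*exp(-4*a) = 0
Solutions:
 g(a) = C1 + sin(4*a)/2 - sqrt(2)*exp(-4*a)/4


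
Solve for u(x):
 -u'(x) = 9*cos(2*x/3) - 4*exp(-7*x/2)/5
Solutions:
 u(x) = C1 - 27*sin(2*x/3)/2 - 8*exp(-7*x/2)/35


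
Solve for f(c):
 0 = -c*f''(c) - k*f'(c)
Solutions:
 f(c) = C1 + c^(1 - re(k))*(C2*sin(log(c)*Abs(im(k))) + C3*cos(log(c)*im(k)))


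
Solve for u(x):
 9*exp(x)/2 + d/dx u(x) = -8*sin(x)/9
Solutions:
 u(x) = C1 - 9*exp(x)/2 + 8*cos(x)/9


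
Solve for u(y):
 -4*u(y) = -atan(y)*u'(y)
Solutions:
 u(y) = C1*exp(4*Integral(1/atan(y), y))


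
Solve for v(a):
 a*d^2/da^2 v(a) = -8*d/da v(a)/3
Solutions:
 v(a) = C1 + C2/a^(5/3)


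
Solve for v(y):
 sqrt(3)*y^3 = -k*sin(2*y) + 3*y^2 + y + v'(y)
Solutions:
 v(y) = C1 - k*cos(2*y)/2 + sqrt(3)*y^4/4 - y^3 - y^2/2


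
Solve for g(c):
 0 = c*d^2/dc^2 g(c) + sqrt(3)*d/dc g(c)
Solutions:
 g(c) = C1 + C2*c^(1 - sqrt(3))


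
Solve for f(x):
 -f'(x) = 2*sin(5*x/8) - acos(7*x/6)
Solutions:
 f(x) = C1 + x*acos(7*x/6) - sqrt(36 - 49*x^2)/7 + 16*cos(5*x/8)/5


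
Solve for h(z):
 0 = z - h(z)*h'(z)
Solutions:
 h(z) = -sqrt(C1 + z^2)
 h(z) = sqrt(C1 + z^2)


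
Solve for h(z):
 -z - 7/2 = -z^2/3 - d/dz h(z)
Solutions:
 h(z) = C1 - z^3/9 + z^2/2 + 7*z/2


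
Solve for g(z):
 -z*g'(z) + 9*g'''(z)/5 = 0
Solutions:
 g(z) = C1 + Integral(C2*airyai(15^(1/3)*z/3) + C3*airybi(15^(1/3)*z/3), z)


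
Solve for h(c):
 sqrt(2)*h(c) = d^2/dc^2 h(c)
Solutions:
 h(c) = C1*exp(-2^(1/4)*c) + C2*exp(2^(1/4)*c)


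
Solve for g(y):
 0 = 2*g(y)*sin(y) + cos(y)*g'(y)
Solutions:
 g(y) = C1*cos(y)^2


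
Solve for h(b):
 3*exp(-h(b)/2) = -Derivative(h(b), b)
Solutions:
 h(b) = 2*log(C1 - 3*b/2)


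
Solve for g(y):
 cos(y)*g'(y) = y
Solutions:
 g(y) = C1 + Integral(y/cos(y), y)


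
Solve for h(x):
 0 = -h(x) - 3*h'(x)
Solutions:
 h(x) = C1*exp(-x/3)


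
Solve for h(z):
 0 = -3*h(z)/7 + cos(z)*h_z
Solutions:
 h(z) = C1*(sin(z) + 1)^(3/14)/(sin(z) - 1)^(3/14)


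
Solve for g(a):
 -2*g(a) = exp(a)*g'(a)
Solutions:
 g(a) = C1*exp(2*exp(-a))


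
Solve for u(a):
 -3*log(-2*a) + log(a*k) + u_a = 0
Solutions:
 u(a) = C1 + a*(-log(-k) - 2 + 3*log(2)) + 2*a*log(-a)


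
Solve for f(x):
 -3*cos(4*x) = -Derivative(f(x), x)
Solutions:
 f(x) = C1 + 3*sin(4*x)/4


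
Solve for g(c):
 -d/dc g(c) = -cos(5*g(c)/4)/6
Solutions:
 -c/6 - 2*log(sin(5*g(c)/4) - 1)/5 + 2*log(sin(5*g(c)/4) + 1)/5 = C1


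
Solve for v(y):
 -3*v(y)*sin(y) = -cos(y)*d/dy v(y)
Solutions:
 v(y) = C1/cos(y)^3


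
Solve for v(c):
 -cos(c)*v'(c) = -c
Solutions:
 v(c) = C1 + Integral(c/cos(c), c)


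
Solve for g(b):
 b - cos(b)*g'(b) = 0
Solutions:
 g(b) = C1 + Integral(b/cos(b), b)


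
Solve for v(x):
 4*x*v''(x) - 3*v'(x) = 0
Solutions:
 v(x) = C1 + C2*x^(7/4)


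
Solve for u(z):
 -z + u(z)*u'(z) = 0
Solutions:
 u(z) = -sqrt(C1 + z^2)
 u(z) = sqrt(C1 + z^2)


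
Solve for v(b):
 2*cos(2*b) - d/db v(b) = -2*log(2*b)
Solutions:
 v(b) = C1 + 2*b*log(b) - 2*b + 2*b*log(2) + sin(2*b)


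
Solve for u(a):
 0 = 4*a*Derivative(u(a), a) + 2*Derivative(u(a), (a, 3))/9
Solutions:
 u(a) = C1 + Integral(C2*airyai(-18^(1/3)*a) + C3*airybi(-18^(1/3)*a), a)


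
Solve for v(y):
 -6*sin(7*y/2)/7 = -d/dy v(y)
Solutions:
 v(y) = C1 - 12*cos(7*y/2)/49


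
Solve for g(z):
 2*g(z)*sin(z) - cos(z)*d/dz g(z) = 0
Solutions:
 g(z) = C1/cos(z)^2


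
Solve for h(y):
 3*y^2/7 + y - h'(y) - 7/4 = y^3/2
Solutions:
 h(y) = C1 - y^4/8 + y^3/7 + y^2/2 - 7*y/4


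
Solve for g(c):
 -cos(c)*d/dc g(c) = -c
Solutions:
 g(c) = C1 + Integral(c/cos(c), c)


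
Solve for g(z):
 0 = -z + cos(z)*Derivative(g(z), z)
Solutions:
 g(z) = C1 + Integral(z/cos(z), z)


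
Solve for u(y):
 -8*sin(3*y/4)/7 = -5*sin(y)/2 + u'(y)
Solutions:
 u(y) = C1 + 32*cos(3*y/4)/21 - 5*cos(y)/2


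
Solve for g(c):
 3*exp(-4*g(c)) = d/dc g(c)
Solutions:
 g(c) = log(-I*(C1 + 12*c)^(1/4))
 g(c) = log(I*(C1 + 12*c)^(1/4))
 g(c) = log(-(C1 + 12*c)^(1/4))
 g(c) = log(C1 + 12*c)/4


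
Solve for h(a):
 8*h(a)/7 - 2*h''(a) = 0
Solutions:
 h(a) = C1*exp(-2*sqrt(7)*a/7) + C2*exp(2*sqrt(7)*a/7)


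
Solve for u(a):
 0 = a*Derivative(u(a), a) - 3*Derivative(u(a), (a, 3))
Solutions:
 u(a) = C1 + Integral(C2*airyai(3^(2/3)*a/3) + C3*airybi(3^(2/3)*a/3), a)


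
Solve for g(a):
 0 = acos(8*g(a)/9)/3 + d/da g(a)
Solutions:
 Integral(1/acos(8*_y/9), (_y, g(a))) = C1 - a/3


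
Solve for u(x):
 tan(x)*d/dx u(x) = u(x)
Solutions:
 u(x) = C1*sin(x)


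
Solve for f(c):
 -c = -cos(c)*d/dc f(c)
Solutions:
 f(c) = C1 + Integral(c/cos(c), c)


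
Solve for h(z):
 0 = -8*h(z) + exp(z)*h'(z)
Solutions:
 h(z) = C1*exp(-8*exp(-z))


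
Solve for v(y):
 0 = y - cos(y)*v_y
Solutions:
 v(y) = C1 + Integral(y/cos(y), y)


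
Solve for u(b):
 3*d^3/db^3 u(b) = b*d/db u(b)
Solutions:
 u(b) = C1 + Integral(C2*airyai(3^(2/3)*b/3) + C3*airybi(3^(2/3)*b/3), b)


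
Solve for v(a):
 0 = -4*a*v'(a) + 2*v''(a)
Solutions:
 v(a) = C1 + C2*erfi(a)


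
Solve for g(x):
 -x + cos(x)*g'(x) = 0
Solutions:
 g(x) = C1 + Integral(x/cos(x), x)


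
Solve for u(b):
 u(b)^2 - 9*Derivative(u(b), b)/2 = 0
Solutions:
 u(b) = -9/(C1 + 2*b)


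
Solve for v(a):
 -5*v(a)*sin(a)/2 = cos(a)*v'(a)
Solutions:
 v(a) = C1*cos(a)^(5/2)


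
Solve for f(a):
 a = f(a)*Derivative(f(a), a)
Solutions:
 f(a) = -sqrt(C1 + a^2)
 f(a) = sqrt(C1 + a^2)


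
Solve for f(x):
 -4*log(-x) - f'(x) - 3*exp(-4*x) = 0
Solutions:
 f(x) = C1 - 4*x*log(-x) + 4*x + 3*exp(-4*x)/4


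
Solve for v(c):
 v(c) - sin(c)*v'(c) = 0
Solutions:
 v(c) = C1*sqrt(cos(c) - 1)/sqrt(cos(c) + 1)


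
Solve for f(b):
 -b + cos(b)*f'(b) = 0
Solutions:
 f(b) = C1 + Integral(b/cos(b), b)


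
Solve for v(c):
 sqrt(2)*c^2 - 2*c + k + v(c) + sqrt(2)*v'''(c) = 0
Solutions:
 v(c) = C3*exp(-2^(5/6)*c/2) - sqrt(2)*c^2 + 2*c - k + (C1*sin(2^(5/6)*sqrt(3)*c/4) + C2*cos(2^(5/6)*sqrt(3)*c/4))*exp(2^(5/6)*c/4)


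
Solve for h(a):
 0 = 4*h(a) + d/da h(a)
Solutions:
 h(a) = C1*exp(-4*a)


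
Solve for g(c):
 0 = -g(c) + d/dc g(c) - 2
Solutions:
 g(c) = C1*exp(c) - 2


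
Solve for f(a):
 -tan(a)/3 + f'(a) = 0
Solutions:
 f(a) = C1 - log(cos(a))/3


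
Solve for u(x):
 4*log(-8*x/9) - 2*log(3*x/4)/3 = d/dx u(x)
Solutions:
 u(x) = C1 + 10*x*log(x)/3 + x*(-9*log(3) - 10/3 + log(6)/3 + 13*log(2) + 4*I*pi)


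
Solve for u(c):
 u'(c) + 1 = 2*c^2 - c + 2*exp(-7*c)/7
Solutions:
 u(c) = C1 + 2*c^3/3 - c^2/2 - c - 2*exp(-7*c)/49


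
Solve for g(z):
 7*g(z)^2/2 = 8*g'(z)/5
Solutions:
 g(z) = -16/(C1 + 35*z)


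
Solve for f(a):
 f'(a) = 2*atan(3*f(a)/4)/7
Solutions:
 Integral(1/atan(3*_y/4), (_y, f(a))) = C1 + 2*a/7


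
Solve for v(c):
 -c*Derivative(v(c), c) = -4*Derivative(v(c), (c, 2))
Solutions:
 v(c) = C1 + C2*erfi(sqrt(2)*c/4)


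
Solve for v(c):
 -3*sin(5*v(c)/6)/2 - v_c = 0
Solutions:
 3*c/2 + 3*log(cos(5*v(c)/6) - 1)/5 - 3*log(cos(5*v(c)/6) + 1)/5 = C1


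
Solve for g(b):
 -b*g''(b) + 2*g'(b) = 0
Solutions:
 g(b) = C1 + C2*b^3


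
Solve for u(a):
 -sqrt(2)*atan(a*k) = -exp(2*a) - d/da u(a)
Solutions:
 u(a) = C1 + sqrt(2)*Piecewise((a*atan(a*k) - log(a^2*k^2 + 1)/(2*k), Ne(k, 0)), (0, True)) - exp(2*a)/2


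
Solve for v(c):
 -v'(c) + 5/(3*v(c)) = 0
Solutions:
 v(c) = -sqrt(C1 + 30*c)/3
 v(c) = sqrt(C1 + 30*c)/3


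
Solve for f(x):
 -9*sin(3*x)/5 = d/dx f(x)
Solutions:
 f(x) = C1 + 3*cos(3*x)/5


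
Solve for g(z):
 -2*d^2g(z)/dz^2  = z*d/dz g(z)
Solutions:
 g(z) = C1 + C2*erf(z/2)


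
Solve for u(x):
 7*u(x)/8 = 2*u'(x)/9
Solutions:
 u(x) = C1*exp(63*x/16)


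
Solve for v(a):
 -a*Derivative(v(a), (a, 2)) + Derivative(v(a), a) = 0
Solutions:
 v(a) = C1 + C2*a^2


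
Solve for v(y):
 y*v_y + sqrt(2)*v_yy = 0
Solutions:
 v(y) = C1 + C2*erf(2^(1/4)*y/2)


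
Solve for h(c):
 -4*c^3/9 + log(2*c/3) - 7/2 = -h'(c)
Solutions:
 h(c) = C1 + c^4/9 - c*log(c) + c*log(3/2) + 9*c/2


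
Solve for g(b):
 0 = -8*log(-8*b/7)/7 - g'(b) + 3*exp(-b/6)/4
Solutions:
 g(b) = C1 - 8*b*log(-b)/7 + 8*b*(-3*log(2) + 1 + log(7))/7 - 9*exp(-b/6)/2


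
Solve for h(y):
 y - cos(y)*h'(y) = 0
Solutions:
 h(y) = C1 + Integral(y/cos(y), y)


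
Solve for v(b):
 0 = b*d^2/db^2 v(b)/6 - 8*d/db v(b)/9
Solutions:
 v(b) = C1 + C2*b^(19/3)


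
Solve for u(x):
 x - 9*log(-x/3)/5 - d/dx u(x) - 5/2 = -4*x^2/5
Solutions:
 u(x) = C1 + 4*x^3/15 + x^2/2 - 9*x*log(-x)/5 + x*(-7 + 18*log(3))/10


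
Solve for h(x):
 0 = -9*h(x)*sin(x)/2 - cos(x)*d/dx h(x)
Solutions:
 h(x) = C1*cos(x)^(9/2)


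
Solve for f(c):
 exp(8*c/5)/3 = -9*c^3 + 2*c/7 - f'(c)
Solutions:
 f(c) = C1 - 9*c^4/4 + c^2/7 - 5*exp(8*c/5)/24
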